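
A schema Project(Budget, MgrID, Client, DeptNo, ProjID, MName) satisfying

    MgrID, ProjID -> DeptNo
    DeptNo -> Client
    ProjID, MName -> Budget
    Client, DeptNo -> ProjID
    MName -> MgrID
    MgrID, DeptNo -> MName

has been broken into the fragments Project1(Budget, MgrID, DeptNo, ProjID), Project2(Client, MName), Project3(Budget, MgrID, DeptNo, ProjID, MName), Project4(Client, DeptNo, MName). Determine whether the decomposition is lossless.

Yes

Chase test. Columns are Budget, MgrID, Client, DeptNo, ProjID, MName; row i has aⱼ where attribute j ∈ Projecti, else bᵢⱼ.
Initial tableau (one row per fragment):
  row 1: a1 a2 b13 a4 a5 b16
  row 2: b21 b22 a3 b24 b25 a6
  row 3: a1 a2 b33 a4 a5 a6
  row 4: b41 b42 a3 a4 b45 a6
Rows 1 and 3 agree on DeptNo; apply DeptNo→Client and equate their Client entries.
Rows 1 and 4 agree on DeptNo; apply DeptNo→Client and equate their Client entries.
Rows 1 and 4 agree on Client, DeptNo; apply Client, DeptNo→ProjID and equate their ProjID entries.
Rows 2 and 3 agree on MName; apply MName→MgrID and equate their MgrID entries.
Rows 2 and 4 agree on MName; apply MName→MgrID and equate their MgrID entries.
Rows 1 and 3 agree on MgrID, DeptNo; apply MgrID, DeptNo→MName and equate their MName entries.
Rows 1 and 4 agree on ProjID, MName; apply ProjID, MName→Budget and equate their Budget entries.
Row 1 is now all distinguished symbols — the join is lossless.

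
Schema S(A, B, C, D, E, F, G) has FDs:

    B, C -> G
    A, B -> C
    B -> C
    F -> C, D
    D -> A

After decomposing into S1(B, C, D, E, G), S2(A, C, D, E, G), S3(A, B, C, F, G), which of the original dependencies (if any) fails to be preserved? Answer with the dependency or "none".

F -> C, D

Check F → C, D: no single fragment contains all of {C, D, F}, and the restricted closure of {F} across the fragments never reaches {C, D}.
B, C → G is preserved.
A, B → C is preserved.
B → C is preserved.
D → A is preserved.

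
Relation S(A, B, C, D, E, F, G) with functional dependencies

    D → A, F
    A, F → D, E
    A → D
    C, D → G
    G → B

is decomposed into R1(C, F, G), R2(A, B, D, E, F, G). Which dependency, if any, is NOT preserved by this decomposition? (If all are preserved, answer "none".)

C, D → G

Check C, D → G: no single fragment contains all of {C, D, G}, and the restricted closure of {C, D} across the fragments never reaches {G}.
D → A, F is preserved.
A, F → D, E is preserved.
A → D is preserved.
G → B is preserved.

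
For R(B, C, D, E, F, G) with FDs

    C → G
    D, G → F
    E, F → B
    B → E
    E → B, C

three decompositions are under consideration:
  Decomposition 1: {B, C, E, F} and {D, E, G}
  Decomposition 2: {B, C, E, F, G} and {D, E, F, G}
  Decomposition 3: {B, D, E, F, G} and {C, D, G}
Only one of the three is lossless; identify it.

Decomposition 1: common = {E}, closure = {B, C, E, G} → lossy.
Decomposition 2: common = {E, F, G}, closure = {B, C, E, F, G} → lossless.
Decomposition 3: common = {D, G}, closure = {D, F, G} → lossy.

Decomposition 2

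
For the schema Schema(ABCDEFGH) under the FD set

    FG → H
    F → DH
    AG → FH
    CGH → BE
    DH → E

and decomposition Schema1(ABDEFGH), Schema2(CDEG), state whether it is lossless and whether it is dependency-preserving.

Lossless test: (DEG)⁺ = {DEG}, which is a superkey of neither fragment — lossy.
Dependency preservation: the restricted closure of {CGH} across the fragments never reaches {BE}, so CGH → BE cannot be enforced without a join — not preserved.

lossy and not dependency-preserving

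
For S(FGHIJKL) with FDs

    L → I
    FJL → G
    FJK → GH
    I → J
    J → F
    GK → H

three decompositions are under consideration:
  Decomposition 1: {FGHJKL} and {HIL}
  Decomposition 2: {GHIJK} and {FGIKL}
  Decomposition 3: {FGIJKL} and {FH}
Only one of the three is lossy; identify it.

Decomposition 1: common = {HL}, closure = {FGHIJL} → lossless.
Decomposition 2: common = {GIK}, closure = {FGHIJK} → lossless.
Decomposition 3: common = {F}, closure = {F} → lossy.

Decomposition 3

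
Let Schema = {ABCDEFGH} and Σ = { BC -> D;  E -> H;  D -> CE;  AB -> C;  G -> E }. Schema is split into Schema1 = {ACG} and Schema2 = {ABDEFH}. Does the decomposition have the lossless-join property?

Common attributes: Schema1 ∩ Schema2 = {A}.
No dependency enlarges {A}, so (A)⁺ = {A}.
The closure contains neither all of Schema1 = {ACG} nor all of Schema2 = {ABDEFH}, so the common attributes are not a superkey of either fragment. The join is lossy.

No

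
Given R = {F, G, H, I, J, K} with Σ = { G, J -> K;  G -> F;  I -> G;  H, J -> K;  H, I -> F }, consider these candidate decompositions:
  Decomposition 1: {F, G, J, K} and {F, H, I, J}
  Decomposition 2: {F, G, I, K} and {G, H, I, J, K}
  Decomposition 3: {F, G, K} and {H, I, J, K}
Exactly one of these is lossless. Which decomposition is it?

Decomposition 2

Decomposition 1: common = {F, J}, closure = {F, J} → lossy.
Decomposition 2: common = {G, I, K}, closure = {F, G, I, K} → lossless.
Decomposition 3: common = {K}, closure = {K} → lossy.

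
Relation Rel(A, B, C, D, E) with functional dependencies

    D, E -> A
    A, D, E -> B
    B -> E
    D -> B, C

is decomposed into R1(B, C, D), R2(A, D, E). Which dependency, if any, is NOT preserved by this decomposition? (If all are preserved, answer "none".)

B -> E

Check B → E: no single fragment contains all of {B, E}, and the restricted closure of {B} across the fragments never reaches {E}.
D, E → A is preserved.
A, D, E → B is preserved.
D → B, C is preserved.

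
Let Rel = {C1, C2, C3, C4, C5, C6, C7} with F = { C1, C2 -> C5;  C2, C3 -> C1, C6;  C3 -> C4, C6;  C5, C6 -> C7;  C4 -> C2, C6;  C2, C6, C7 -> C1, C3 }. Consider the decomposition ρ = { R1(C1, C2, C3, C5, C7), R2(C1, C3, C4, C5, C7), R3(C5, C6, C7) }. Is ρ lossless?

Chase test. Columns are C1, C2, C3, C4, C5, C6, C7; row i has aⱼ where attribute j ∈ Ri, else bᵢⱼ.
Initial tableau (one row per fragment):
  row 1: a1 a2 a3 b14 a5 b16 a7
  row 2: a1 b22 a3 a4 a5 b26 a7
  row 3: b31 b32 b33 b34 a5 a6 a7
Rows 1 and 2 agree on C3; apply C3→C4, C6 and equate their C4, C6 entries.
Rows 1 and 2 agree on C4; apply C4→C2, C6 and equate their C2, C6 entries.
No row becomes fully distinguished — the join is lossy.

No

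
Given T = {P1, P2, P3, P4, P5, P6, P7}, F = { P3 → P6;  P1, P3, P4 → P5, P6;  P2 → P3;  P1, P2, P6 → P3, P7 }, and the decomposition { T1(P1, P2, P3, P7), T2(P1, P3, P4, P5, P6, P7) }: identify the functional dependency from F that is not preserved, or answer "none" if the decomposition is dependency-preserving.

none

P3 → P6 lies within T2.
P1, P3, P4 → P5, P6 lies within T2.
P2 → P3 lies within T1.
P1, P2, P6 → P3, P7: restricted closure across fragments reaches P3, P7.
Every dependency is enforceable on the fragments, so the decomposition is dependency-preserving.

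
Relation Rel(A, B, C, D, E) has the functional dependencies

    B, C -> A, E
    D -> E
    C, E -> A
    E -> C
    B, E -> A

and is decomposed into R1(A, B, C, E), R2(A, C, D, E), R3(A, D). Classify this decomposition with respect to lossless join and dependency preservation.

lossy but dependency-preserving

Lossless test (chase): Rows 2 and 3 agree on D; apply D→E and equate their E entries. Rows 1 and 3 agree on E; apply E→C and equate their C entries. No row becomes fully distinguished — the join is lossy.
Dependency preservation: every FD's attributes lie within a single fragment, so each can be enforced locally — preserved.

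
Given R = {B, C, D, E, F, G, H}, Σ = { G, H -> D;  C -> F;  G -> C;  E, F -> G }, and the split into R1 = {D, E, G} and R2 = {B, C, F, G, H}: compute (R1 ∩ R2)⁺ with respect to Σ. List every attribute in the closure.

R1 ∩ R2 = {G}.
G → C applies, adding C
C → F applies, adding F
Closure: {C, F, G}.

C, F, G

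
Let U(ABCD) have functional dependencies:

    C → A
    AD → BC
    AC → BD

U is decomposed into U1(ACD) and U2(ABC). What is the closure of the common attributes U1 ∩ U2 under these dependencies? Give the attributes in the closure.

U1 ∩ U2 = {AC}.
AC → BD applies, adding BD
Closure: {ABCD}.

ABCD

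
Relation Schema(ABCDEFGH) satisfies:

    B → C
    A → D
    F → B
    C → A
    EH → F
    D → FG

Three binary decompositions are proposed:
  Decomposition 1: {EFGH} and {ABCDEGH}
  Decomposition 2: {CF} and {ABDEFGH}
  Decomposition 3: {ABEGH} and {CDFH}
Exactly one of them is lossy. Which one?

Decomposition 3

Decomposition 1: common = {EGH}, closure = {ABCDEFGH} → lossless.
Decomposition 2: common = {F}, closure = {ABCDFG} → lossless.
Decomposition 3: common = {H}, closure = {H} → lossy.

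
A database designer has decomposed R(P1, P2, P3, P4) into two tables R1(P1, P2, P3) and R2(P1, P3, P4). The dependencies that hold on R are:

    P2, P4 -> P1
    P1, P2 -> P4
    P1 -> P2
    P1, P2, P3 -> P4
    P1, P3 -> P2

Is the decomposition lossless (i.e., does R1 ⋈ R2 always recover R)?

Common attributes: R1 ∩ R2 = {P1, P3}.
Closure of {P1, P3}: P1 → P2 applies, adding P2; P1, P2, P3 → P4 applies, adding P4. So (P1, P3)⁺ = {P1, P2, P3, P4}.
This closure contains every attribute of R1, so R1 ∩ R2 → R1. The join is lossless.

Yes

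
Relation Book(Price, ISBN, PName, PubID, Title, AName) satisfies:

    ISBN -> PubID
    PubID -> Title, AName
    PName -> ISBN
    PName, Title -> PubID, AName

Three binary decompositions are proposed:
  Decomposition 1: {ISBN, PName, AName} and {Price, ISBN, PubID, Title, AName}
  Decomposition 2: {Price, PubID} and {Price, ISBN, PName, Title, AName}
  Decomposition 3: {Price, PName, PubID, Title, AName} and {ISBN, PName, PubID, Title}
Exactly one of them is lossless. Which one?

Decomposition 3

Decomposition 1: common = {ISBN, AName}, closure = {ISBN, PubID, Title, AName} → lossy.
Decomposition 2: common = {Price}, closure = {Price} → lossy.
Decomposition 3: common = {PName, PubID, Title}, closure = {ISBN, PName, PubID, Title, AName} → lossless.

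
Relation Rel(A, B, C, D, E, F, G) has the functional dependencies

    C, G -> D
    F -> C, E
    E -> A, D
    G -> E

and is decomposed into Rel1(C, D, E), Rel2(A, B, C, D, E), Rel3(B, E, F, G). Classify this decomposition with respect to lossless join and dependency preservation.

lossy and not dependency-preserving

Lossless test (chase): Rows 1 and 2 agree on E; apply E→A, D and equate their A, D entries. Rows 1 and 3 agree on E; apply E→A, D and equate their A, D entries. No row becomes fully distinguished — the join is lossy.
Dependency preservation: the restricted closure of {F} across the fragments never reaches {C, E}, so F → C, E cannot be enforced without a join — not preserved.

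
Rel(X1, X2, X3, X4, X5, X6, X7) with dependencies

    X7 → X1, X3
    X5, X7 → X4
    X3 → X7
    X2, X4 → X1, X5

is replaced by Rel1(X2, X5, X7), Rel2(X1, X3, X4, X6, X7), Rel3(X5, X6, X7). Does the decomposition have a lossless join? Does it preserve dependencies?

Lossless test (chase): Rows 1 and 2 agree on X7; apply X7→X1, X3 and equate their X1, X3 entries. Rows 1 and 3 agree on X7; apply X7→X1, X3 and equate their X1, X3 entries. Rows 1 and 3 agree on X5, X7; apply X5, X7→X4 and equate their X4 entries. No row becomes fully distinguished — the join is lossy.
Dependency preservation: the restricted closure of {X5, X7} across the fragments never reaches {X4}, so X5, X7 → X4 cannot be enforced without a join — not preserved.

lossy and not dependency-preserving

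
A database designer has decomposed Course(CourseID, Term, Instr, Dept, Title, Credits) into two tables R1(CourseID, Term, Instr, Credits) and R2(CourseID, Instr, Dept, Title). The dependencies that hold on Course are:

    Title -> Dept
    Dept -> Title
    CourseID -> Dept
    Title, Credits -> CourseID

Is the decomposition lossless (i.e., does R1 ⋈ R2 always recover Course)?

Yes

Common attributes: R1 ∩ R2 = {CourseID, Instr}.
Closure of {CourseID, Instr}: CourseID → Dept applies, adding Dept; Dept → Title applies, adding Title. So (CourseID, Instr)⁺ = {CourseID, Instr, Dept, Title}.
This closure contains every attribute of R2, so R1 ∩ R2 → R2. The join is lossless.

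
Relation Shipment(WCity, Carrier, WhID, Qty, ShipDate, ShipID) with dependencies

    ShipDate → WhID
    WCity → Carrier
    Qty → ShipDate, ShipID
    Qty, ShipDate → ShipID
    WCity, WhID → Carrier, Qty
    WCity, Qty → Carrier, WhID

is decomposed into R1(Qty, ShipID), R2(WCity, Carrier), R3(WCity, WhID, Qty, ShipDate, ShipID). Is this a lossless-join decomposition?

Yes

Chase test. Columns are WCity, Carrier, WhID, Qty, ShipDate, ShipID; row i has aⱼ where attribute j ∈ Ri, else bᵢⱼ.
Initial tableau (one row per fragment):
  row 1: b11 b12 b13 a4 b15 a6
  row 2: a1 a2 b23 b24 b25 b26
  row 3: a1 b32 a3 a4 a5 a6
Rows 2 and 3 agree on WCity; apply WCity→Carrier and equate their Carrier entries.
Rows 1 and 3 agree on Qty; apply Qty→ShipDate, ShipID and equate their ShipDate, ShipID entries.
Rows 1 and 3 agree on ShipDate; apply ShipDate→WhID and equate their WhID entries.
Row 3 is now all distinguished symbols — the join is lossless.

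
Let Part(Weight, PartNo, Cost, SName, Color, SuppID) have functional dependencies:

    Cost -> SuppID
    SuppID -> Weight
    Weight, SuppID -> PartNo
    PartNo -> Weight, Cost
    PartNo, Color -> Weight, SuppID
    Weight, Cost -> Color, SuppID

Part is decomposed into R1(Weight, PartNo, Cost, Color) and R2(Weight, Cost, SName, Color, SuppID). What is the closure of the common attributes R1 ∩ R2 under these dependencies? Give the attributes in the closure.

R1 ∩ R2 = {Weight, Cost, Color}.
Cost → SuppID applies, adding SuppID
Weight, SuppID → PartNo applies, adding PartNo
Closure: {Weight, PartNo, Cost, Color, SuppID}.

Weight, PartNo, Cost, Color, SuppID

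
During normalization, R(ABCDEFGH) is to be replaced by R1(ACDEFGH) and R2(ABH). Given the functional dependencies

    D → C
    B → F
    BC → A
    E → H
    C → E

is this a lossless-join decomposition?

No

Common attributes: R1 ∩ R2 = {AH}.
No dependency enlarges {AH}, so (AH)⁺ = {AH}.
The closure contains neither all of R1 = {ACDEFGH} nor all of R2 = {ABH}, so the common attributes are not a superkey of either fragment. The join is lossy.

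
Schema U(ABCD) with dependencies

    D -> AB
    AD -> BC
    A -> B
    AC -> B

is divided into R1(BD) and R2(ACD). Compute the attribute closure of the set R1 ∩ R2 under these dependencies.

ABCD

R1 ∩ R2 = {D}.
D → AB applies, adding AB
AD → BC applies, adding C
Closure: {ABCD}.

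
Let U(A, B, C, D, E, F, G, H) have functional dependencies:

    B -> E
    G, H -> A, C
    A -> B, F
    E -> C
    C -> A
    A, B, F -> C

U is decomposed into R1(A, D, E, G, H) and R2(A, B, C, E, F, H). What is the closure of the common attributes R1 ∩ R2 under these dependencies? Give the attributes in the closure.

A, B, C, E, F, H

R1 ∩ R2 = {A, E, H}.
A → B, F applies, adding B, F
E → C applies, adding C
Closure: {A, B, C, E, F, H}.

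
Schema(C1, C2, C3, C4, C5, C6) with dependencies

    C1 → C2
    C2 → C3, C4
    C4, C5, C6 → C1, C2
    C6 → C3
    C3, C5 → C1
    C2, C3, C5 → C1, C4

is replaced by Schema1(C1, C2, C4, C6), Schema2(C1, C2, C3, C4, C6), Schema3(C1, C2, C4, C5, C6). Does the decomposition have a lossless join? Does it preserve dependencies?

Lossless test (chase): Rows 1 and 2 agree on C2; apply C2→C3, C4 and equate their C3, C4 entries. Rows 1 and 3 agree on C2; apply C2→C3, C4 and equate their C3, C4 entries. Row 3 is now all distinguished symbols — the join is lossless.
Dependency preservation: the restricted closure of {C3, C5} across the fragments never reaches {C1}, so C3, C5 → C1 cannot be enforced without a join — not preserved.

lossless but not dependency-preserving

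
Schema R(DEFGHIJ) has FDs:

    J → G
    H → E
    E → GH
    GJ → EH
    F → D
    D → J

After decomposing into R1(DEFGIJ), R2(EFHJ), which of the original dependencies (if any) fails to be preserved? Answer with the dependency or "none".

none

J → G lies within R1.
H → E lies within R2.
E → GH: restricted closure across fragments reaches GH.
GJ → EH: restricted closure across fragments reaches EH.
F → D lies within R1.
D → J lies within R1.
Every dependency is enforceable on the fragments, so the decomposition is dependency-preserving.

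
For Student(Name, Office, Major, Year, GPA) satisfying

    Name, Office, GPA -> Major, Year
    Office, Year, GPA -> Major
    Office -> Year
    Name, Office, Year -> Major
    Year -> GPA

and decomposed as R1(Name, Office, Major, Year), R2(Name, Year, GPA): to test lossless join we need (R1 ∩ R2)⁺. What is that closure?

Name, Year, GPA

R1 ∩ R2 = {Name, Year}.
Year → GPA applies, adding GPA
Closure: {Name, Year, GPA}.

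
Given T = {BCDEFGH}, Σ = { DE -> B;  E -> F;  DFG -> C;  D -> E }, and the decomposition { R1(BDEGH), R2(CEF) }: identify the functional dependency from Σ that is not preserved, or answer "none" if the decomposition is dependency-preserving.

Check DFG → C: no single fragment contains all of {CDFG}, and the restricted closure of {DFG} across the fragments never reaches {C}.
DE → B is preserved.
E → F is preserved.
D → E is preserved.

DFG -> C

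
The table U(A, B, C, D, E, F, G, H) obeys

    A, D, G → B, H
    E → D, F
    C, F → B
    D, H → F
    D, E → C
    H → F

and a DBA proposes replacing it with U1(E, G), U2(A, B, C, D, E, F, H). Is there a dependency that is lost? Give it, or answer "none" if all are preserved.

Check A, D, G → B, H: no single fragment contains all of {A, B, D, G, H}, and the restricted closure of {A, D, G} across the fragments never reaches {B, H}.
E → D, F is preserved.
C, F → B is preserved.
D, H → F is preserved.
D, E → C is preserved.
H → F is preserved.

A, D, G → B, H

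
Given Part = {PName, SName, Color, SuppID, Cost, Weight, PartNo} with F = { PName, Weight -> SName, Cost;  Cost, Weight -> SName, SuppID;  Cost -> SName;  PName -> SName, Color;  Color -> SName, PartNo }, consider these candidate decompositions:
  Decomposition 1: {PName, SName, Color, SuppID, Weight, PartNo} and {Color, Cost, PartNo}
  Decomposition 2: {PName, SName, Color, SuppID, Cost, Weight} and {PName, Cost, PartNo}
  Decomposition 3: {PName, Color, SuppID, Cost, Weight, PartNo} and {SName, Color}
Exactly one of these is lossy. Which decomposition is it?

Decomposition 1

Decomposition 1: common = {Color, PartNo}, closure = {SName, Color, PartNo} → lossy.
Decomposition 2: common = {PName, Cost}, closure = {PName, SName, Color, Cost, PartNo} → lossless.
Decomposition 3: common = {Color}, closure = {SName, Color, PartNo} → lossless.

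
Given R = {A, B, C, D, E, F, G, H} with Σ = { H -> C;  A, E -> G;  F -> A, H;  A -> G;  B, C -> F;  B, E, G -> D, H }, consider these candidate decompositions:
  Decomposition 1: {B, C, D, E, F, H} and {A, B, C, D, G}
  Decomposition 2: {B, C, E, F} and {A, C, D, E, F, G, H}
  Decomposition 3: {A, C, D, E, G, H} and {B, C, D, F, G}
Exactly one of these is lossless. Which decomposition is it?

Decomposition 1: common = {B, C, D}, closure = {A, B, C, D, F, G, H} → lossless.
Decomposition 2: common = {C, E, F}, closure = {A, C, E, F, G, H} → lossy.
Decomposition 3: common = {C, D, G}, closure = {C, D, G} → lossy.

Decomposition 1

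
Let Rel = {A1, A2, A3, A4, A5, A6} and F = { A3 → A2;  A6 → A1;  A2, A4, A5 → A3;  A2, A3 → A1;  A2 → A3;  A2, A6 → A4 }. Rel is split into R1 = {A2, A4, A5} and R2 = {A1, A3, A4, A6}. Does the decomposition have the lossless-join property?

No

Common attributes: R1 ∩ R2 = {A4}.
No dependency enlarges {A4}, so (A4)⁺ = {A4}.
The closure contains neither all of R1 = {A2, A4, A5} nor all of R2 = {A1, A3, A4, A6}, so the common attributes are not a superkey of either fragment. The join is lossy.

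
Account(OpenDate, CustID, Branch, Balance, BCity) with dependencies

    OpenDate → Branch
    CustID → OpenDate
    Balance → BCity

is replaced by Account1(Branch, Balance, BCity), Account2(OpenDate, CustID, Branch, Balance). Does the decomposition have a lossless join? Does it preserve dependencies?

Lossless test: (Branch, Balance)⁺ = {Branch, Balance, BCity}, which contains all of one fragment — lossless.
Dependency preservation: every FD's attributes lie within a single fragment, so each can be enforced locally — preserved.

lossless and dependency-preserving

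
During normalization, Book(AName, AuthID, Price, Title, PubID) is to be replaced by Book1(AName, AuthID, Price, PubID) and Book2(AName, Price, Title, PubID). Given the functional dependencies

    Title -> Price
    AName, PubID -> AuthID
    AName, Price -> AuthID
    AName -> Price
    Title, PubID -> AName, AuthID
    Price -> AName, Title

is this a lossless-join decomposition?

Yes

Common attributes: Book1 ∩ Book2 = {AName, Price, PubID}.
Closure of {AName, Price, PubID}: AName, PubID → AuthID applies, adding AuthID; Price → AName, Title applies, adding Title. So (AName, Price, PubID)⁺ = {AName, AuthID, Price, Title, PubID}.
This closure contains every attribute of Book1, so Book1 ∩ Book2 → Book1. The join is lossless.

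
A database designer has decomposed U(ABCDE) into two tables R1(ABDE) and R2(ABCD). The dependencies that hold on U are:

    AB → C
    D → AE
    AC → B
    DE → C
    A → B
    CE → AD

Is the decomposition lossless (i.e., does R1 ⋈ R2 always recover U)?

Yes

Common attributes: R1 ∩ R2 = {ABD}.
Closure of {ABD}: AB → C applies, adding C; D → AE applies, adding E. So (ABD)⁺ = {ABCDE}.
This closure contains every attribute of R1, so R1 ∩ R2 → R1. The join is lossless.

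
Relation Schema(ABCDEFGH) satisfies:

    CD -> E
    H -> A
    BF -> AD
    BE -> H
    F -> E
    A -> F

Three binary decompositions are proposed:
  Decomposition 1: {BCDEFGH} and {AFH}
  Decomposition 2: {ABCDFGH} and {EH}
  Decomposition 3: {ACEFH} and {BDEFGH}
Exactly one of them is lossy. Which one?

Decomposition 1: common = {FH}, closure = {AEFH} → lossless.
Decomposition 2: common = {H}, closure = {AEFH} → lossless.
Decomposition 3: common = {EFH}, closure = {AEFH} → lossy.

Decomposition 3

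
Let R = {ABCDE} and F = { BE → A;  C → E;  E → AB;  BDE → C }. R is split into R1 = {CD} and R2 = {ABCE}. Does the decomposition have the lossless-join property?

Common attributes: R1 ∩ R2 = {C}.
Closure of {C}: C → E applies, adding E; E → AB applies, adding AB. So (C)⁺ = {ABCE}.
This closure contains every attribute of R2, so R1 ∩ R2 → R2. The join is lossless.

Yes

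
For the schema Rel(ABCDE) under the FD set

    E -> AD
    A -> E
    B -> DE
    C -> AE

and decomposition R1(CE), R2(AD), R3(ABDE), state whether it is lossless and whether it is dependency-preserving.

Lossless test (chase): Rows 1 and 3 agree on E; apply E→AD and equate their AD entries. Rows 1 and 2 agree on A; apply A→E and equate their E entries. No row becomes fully distinguished — the join is lossy.
Dependency preservation: C → AE is not contained in any single fragment, but the restricted closure of its left-hand side across the fragments still reaches the right-hand side; the remaining FDs each lie inside some fragment. All dependencies are preserved.

lossy but dependency-preserving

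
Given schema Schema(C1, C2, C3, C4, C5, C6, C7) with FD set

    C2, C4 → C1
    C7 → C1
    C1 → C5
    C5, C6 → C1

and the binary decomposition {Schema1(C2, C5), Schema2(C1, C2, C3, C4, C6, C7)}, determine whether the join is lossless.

Common attributes: Schema1 ∩ Schema2 = {C2}.
No dependency enlarges {C2}, so (C2)⁺ = {C2}.
The closure contains neither all of Schema1 = {C2, C5} nor all of Schema2 = {C1, C2, C3, C4, C6, C7}, so the common attributes are not a superkey of either fragment. The join is lossy.

No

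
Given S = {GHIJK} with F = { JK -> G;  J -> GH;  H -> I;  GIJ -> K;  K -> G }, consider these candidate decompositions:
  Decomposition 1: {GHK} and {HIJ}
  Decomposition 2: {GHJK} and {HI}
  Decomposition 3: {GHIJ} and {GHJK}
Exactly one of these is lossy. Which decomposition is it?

Decomposition 1: common = {H}, closure = {HI} → lossy.
Decomposition 2: common = {H}, closure = {HI} → lossless.
Decomposition 3: common = {GHJ}, closure = {GHIJK} → lossless.

Decomposition 1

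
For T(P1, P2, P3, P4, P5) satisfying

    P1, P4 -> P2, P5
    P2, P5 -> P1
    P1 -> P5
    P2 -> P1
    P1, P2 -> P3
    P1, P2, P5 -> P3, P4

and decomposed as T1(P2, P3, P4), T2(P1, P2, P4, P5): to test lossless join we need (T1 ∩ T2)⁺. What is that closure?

P1, P2, P3, P4, P5

T1 ∩ T2 = {P2, P4}.
P2 → P1 applies, adding P1
P1, P2 → P3 applies, adding P3
P1, P4 → P2, P5 applies, adding P5
Closure: {P1, P2, P3, P4, P5}.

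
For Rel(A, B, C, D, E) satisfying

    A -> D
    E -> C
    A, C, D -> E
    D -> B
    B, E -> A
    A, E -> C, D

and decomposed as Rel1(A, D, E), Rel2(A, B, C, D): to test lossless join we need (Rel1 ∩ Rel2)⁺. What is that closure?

Rel1 ∩ Rel2 = {A, D}.
D → B applies, adding B
Closure: {A, B, D}.

A, B, D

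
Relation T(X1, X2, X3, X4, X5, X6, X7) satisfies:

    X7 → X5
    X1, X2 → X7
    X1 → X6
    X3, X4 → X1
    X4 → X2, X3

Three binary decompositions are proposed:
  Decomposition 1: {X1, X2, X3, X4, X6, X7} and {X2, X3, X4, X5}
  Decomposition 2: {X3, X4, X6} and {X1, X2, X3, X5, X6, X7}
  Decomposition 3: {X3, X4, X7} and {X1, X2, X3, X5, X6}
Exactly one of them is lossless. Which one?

Decomposition 1: common = {X2, X3, X4}, closure = {X1, X2, X3, X4, X5, X6, X7} → lossless.
Decomposition 2: common = {X3, X6}, closure = {X3, X6} → lossy.
Decomposition 3: common = {X3}, closure = {X3} → lossy.

Decomposition 1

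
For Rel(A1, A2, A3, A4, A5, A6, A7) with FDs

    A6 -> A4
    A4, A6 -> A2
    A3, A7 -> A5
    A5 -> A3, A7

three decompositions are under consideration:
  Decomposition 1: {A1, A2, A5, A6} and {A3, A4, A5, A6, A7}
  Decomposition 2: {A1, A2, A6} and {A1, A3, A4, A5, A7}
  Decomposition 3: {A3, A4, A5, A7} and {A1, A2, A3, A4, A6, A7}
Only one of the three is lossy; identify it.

Decomposition 1: common = {A5, A6}, closure = {A2, A3, A4, A5, A6, A7} → lossless.
Decomposition 2: common = {A1}, closure = {A1} → lossy.
Decomposition 3: common = {A3, A4, A7}, closure = {A3, A4, A5, A7} → lossless.

Decomposition 2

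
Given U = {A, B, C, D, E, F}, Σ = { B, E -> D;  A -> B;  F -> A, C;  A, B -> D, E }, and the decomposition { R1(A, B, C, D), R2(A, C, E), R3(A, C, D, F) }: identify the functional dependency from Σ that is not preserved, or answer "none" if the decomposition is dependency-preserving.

Check B, E → D: no single fragment contains all of {B, D, E}, and the restricted closure of {B, E} across the fragments never reaches {D}.
A → B is preserved.
F → A, C is preserved.
A, B → D, E is preserved.

B, E -> D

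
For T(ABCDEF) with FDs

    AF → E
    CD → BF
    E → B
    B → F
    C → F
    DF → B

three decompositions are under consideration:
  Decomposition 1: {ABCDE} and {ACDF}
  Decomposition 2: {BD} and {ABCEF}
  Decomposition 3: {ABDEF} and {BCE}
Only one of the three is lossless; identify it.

Decomposition 1

Decomposition 1: common = {ACD}, closure = {ABCDEF} → lossless.
Decomposition 2: common = {B}, closure = {BF} → lossy.
Decomposition 3: common = {BE}, closure = {BEF} → lossy.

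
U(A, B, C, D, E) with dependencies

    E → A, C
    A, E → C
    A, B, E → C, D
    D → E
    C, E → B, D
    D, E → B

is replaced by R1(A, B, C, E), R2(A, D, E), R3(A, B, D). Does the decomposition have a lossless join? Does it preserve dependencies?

lossless and dependency-preserving

Lossless test (chase): Rows 1 and 2 agree on E; apply E→A, C and equate their A, C entries. Rows 2 and 3 agree on D; apply D→E and equate their E entries. Rows 1 and 2 agree on C, E; apply C, E→B, D and equate their B, D entries. Rows 1 and 3 agree on E; apply E→A, C and equate their A, C entries. Row 1 is now all distinguished symbols — the join is lossless.
Dependency preservation: A, B, E → C, D; C, E → B, D; D, E → B are not contained in any single fragment, but the restricted closure of each left-hand side across the fragments still reaches the right-hand side; the remaining FDs each lie inside some fragment. All dependencies are preserved.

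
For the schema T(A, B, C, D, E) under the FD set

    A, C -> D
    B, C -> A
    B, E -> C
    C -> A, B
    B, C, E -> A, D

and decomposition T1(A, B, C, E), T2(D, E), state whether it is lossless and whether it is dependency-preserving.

lossy and not dependency-preserving

Lossless test: (E)⁺ = {E}, which is a superkey of neither fragment — lossy.
Dependency preservation: the restricted closure of {A, C} across the fragments never reaches {D}, so A, C → D cannot be enforced without a join — not preserved.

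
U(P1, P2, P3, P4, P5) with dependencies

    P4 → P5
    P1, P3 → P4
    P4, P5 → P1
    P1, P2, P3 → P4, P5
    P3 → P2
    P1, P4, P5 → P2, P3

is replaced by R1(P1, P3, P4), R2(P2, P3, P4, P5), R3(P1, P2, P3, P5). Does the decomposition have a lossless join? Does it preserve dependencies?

lossless and dependency-preserving

Lossless test (chase): Rows 1 and 2 agree on P4; apply P4→P5 and equate their P5 entries. Rows 1 and 3 agree on P1, P3; apply P1, P3→P4 and equate their P4 entries. Rows 1 and 2 agree on P4, P5; apply P4, P5→P1 and equate their P1 entries. Rows 1 and 2 agree on P3; apply P3→P2 and equate their P2 entries. Row 1 is now all distinguished symbols — the join is lossless.
Dependency preservation: P4, P5 → P1; P1, P2, P3 → P4, P5; P1, P4, P5 → P2, P3 are not contained in any single fragment, but the restricted closure of each left-hand side across the fragments still reaches the right-hand side; the remaining FDs each lie inside some fragment. All dependencies are preserved.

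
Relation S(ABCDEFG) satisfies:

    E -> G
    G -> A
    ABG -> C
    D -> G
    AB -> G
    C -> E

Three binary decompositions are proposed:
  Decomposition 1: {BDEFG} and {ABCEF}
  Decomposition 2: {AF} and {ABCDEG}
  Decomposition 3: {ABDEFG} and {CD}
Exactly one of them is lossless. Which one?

Decomposition 1: common = {BEF}, closure = {ABCEFG} → lossless.
Decomposition 2: common = {A}, closure = {A} → lossy.
Decomposition 3: common = {D}, closure = {ADG} → lossy.

Decomposition 1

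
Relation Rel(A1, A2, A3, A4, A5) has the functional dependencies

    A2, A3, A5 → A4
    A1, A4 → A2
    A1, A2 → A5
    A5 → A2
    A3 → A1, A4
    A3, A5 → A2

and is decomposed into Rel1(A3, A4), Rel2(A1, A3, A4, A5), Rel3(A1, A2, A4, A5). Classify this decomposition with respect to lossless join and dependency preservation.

lossless and dependency-preserving

Lossless test (chase): Rows 2 and 3 agree on A1, A4; apply A1, A4→A2 and equate their A2 entries. Rows 1 and 2 agree on A3; apply A3→A1, A4 and equate their A1, A4 entries. Rows 1 and 2 agree on A1, A4; apply A1, A4→A2 and equate their A2 entries. Rows 1 and 2 agree on A1, A2; apply A1, A2→A5 and equate their A5 entries. Row 1 is now all distinguished symbols — the join is lossless.
Dependency preservation: A2, A3, A5 → A4; A3, A5 → A2 are not contained in any single fragment, but the restricted closure of each left-hand side across the fragments still reaches the right-hand side; the remaining FDs each lie inside some fragment. All dependencies are preserved.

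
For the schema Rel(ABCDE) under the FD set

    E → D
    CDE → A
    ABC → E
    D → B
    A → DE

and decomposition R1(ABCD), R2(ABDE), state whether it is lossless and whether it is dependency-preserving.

Lossless test: (ABD)⁺ = {ABDE}, which contains all of one fragment — lossless.
Dependency preservation: the restricted closure of {CDE} across the fragments never reaches {A}, so CDE → A cannot be enforced without a join — not preserved.

lossless but not dependency-preserving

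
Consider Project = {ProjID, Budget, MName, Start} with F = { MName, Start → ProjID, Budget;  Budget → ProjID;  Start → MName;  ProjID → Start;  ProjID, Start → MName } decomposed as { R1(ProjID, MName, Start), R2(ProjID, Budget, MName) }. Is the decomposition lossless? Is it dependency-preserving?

lossless and dependency-preserving

Lossless test: (ProjID, MName)⁺ = {ProjID, Budget, MName, Start}, which contains all of one fragment — lossless.
Dependency preservation: MName, Start → ProjID, Budget is not contained in any single fragment, but the restricted closure of its left-hand side across the fragments still reaches the right-hand side; the remaining FDs each lie inside some fragment. All dependencies are preserved.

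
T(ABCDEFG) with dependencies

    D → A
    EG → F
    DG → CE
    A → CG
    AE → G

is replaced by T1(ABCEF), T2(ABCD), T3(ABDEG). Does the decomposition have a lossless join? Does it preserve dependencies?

lossless but not dependency-preserving

Lossless test (chase): Rows 1 and 2 agree on A; apply A→CG and equate their CG entries. Rows 1 and 3 agree on A; apply A→CG and equate their CG entries. Rows 1 and 3 agree on EG; apply EG→F and equate their F entries. Rows 2 and 3 agree on DG; apply DG→CE and equate their CE entries. Rows 1 and 2 agree on EG; apply EG→F and equate their F entries. Row 2 is now all distinguished symbols — the join is lossless.
Dependency preservation: the restricted closure of {EG} across the fragments never reaches {F}, so EG → F cannot be enforced without a join — not preserved.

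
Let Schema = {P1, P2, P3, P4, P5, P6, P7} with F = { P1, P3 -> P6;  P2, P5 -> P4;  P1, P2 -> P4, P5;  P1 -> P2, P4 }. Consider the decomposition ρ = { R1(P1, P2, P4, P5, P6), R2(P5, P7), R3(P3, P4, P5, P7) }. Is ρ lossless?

No

Chase test. Columns are P1, P2, P3, P4, P5, P6, P7; row i has aⱼ where attribute j ∈ Ri, else bᵢⱼ.
Initial tableau (one row per fragment):
  row 1: a1 a2 b13 a4 a5 a6 b17
  row 2: b21 b22 b23 b24 a5 b26 a7
  row 3: b31 b32 a3 a4 a5 b36 a7
No row becomes fully distinguished — the join is lossy.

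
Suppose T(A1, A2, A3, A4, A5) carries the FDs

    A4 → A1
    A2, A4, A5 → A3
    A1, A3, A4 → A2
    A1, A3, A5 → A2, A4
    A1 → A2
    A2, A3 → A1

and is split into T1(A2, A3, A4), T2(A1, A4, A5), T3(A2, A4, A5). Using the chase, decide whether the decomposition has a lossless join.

Chase test. Columns are A1, A2, A3, A4, A5; row i has aⱼ where attribute j ∈ Ti, else bᵢⱼ.
Initial tableau (one row per fragment):
  row 1: b11 a2 a3 a4 b15
  row 2: a1 b22 b23 a4 a5
  row 3: b31 a2 b33 a4 a5
Rows 1 and 2 agree on A4; apply A4→A1 and equate their A1 entries.
Rows 1 and 3 agree on A4; apply A4→A1 and equate their A1 entries.
Rows 1 and 2 agree on A1; apply A1→A2 and equate their A2 entries.
Rows 2 and 3 agree on A2, A4, A5; apply A2, A4, A5→A3 and equate their A3 entries.
No row becomes fully distinguished — the join is lossy.

No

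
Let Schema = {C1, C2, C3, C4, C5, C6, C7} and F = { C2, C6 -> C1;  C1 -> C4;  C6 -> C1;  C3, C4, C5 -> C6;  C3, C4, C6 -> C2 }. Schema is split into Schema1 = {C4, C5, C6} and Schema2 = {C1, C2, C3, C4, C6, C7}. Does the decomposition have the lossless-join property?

Common attributes: Schema1 ∩ Schema2 = {C4, C6}.
Closure of {C4, C6}: C6 → C1 applies, adding C1. So (C4, C6)⁺ = {C1, C4, C6}.
The closure contains neither all of Schema1 = {C4, C5, C6} nor all of Schema2 = {C1, C2, C3, C4, C6, C7}, so the common attributes are not a superkey of either fragment. The join is lossy.

No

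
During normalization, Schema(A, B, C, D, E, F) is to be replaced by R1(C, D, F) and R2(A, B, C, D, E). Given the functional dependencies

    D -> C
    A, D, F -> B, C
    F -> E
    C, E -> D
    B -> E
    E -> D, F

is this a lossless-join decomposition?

No

Common attributes: R1 ∩ R2 = {C, D}.
No dependency enlarges {C, D}, so (C, D)⁺ = {C, D}.
The closure contains neither all of R1 = {C, D, F} nor all of R2 = {A, B, C, D, E}, so the common attributes are not a superkey of either fragment. The join is lossy.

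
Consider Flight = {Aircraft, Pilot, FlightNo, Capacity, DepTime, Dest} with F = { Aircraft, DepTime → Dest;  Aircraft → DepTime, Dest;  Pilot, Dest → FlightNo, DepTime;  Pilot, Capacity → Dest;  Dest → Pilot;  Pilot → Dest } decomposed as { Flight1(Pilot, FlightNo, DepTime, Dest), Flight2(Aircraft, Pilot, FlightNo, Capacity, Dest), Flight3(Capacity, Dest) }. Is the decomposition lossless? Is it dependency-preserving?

lossless and dependency-preserving

Lossless test (chase): Rows 1 and 2 agree on Pilot, Dest; apply Pilot, Dest→FlightNo, DepTime and equate their FlightNo, DepTime entries. Rows 1 and 3 agree on Dest; apply Dest→Pilot and equate their Pilot entries. Rows 1 and 3 agree on Pilot, Dest; apply Pilot, Dest→FlightNo, DepTime and equate their FlightNo, DepTime entries. Row 2 is now all distinguished symbols — the join is lossless.
Dependency preservation: Aircraft, DepTime → Dest; Aircraft → DepTime, Dest are not contained in any single fragment, but the restricted closure of each left-hand side across the fragments still reaches the right-hand side; the remaining FDs each lie inside some fragment. All dependencies are preserved.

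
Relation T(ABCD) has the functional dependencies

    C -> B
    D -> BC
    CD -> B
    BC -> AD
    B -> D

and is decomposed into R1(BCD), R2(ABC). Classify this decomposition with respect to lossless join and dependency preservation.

Lossless test: (BC)⁺ = {ABCD}, which contains all of one fragment — lossless.
Dependency preservation: BC → AD is not contained in any single fragment, but the restricted closure of its left-hand side across the fragments still reaches the right-hand side; the remaining FDs each lie inside some fragment. All dependencies are preserved.

lossless and dependency-preserving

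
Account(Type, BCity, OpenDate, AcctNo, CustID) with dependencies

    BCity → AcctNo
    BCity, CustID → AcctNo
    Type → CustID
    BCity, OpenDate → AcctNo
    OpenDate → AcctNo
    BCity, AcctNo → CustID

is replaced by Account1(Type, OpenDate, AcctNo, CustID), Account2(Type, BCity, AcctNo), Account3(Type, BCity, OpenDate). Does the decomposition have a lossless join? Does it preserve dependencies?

Lossless test (chase): Rows 2 and 3 agree on BCity; apply BCity→AcctNo and equate their AcctNo entries. Rows 1 and 2 agree on Type; apply Type→CustID and equate their CustID entries. Rows 1 and 3 agree on Type; apply Type→CustID and equate their CustID entries. Row 3 is now all distinguished symbols — the join is lossless.
Dependency preservation: the restricted closure of {BCity, AcctNo} across the fragments never reaches {CustID}, so BCity, AcctNo → CustID cannot be enforced without a join — not preserved.

lossless but not dependency-preserving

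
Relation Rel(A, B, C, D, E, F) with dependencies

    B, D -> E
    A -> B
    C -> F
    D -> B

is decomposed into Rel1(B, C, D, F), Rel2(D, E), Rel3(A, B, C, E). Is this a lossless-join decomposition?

Chase test. Columns are A, B, C, D, E, F; row i has aⱼ where attribute j ∈ Reli, else bᵢⱼ.
Initial tableau (one row per fragment):
  row 1: b11 a2 a3 a4 b15 a6
  row 2: b21 b22 b23 a4 a5 b26
  row 3: a1 a2 a3 b34 a5 b36
Rows 1 and 3 agree on C; apply C→F and equate their F entries.
Rows 1 and 2 agree on D; apply D→B and equate their B entries.
Rows 1 and 2 agree on B, D; apply B, D→E and equate their E entries.
No row becomes fully distinguished — the join is lossy.

No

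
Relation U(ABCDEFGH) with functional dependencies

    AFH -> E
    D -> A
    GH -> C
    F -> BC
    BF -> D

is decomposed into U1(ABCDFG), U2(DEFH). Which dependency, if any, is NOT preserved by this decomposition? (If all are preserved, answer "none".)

GH -> C

Check GH → C: no single fragment contains all of {CGH}, and the restricted closure of {GH} across the fragments never reaches {C}.
AFH → E is preserved.
D → A is preserved.
F → BC is preserved.
BF → D is preserved.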